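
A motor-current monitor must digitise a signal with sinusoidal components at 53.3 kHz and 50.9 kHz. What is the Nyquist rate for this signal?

106.6 kHz

Highest-frequency component: 53.3 kHz.
Nyquist rate = 2 × 53.3 kHz = 106.6 kHz.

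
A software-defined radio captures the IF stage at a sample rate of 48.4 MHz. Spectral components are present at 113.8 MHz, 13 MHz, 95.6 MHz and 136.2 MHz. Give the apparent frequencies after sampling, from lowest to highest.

fs/2 = 24.2 MHz.
113.8 MHz mod fs = 17 MHz.
17 MHz ≤ fs/2 = 24.2 MHz, appears at 17 MHz.
13 MHz ≤ fs/2 = 24.2 MHz, passes unchanged.
95.6 MHz mod fs = 47.2 MHz.
47.2 MHz > fs/2 = 24.2 MHz, folds to fs − 47.2 MHz = 1.2 MHz.
136.2 MHz mod fs = 39.4 MHz.
39.4 MHz > fs/2 = 24.2 MHz, folds to fs − 39.4 MHz = 9 MHz.
Distinct values: {1.2 MHz, 9 MHz, 13 MHz, 17 MHz}.

1.2 MHz, 9 MHz, 13 MHz, 17 MHz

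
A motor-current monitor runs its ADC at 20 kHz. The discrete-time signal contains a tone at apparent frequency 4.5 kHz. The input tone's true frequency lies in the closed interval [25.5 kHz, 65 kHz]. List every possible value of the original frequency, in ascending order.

35.5 kHz, 44.5 kHz, 55.5 kHz, 64.5 kHz

Frequencies that alias to 4.5 kHz are k·fs ± 4.5 kHz for integer k ≥ 0.
k=0: 4.5 kHz.
k=1: 15.5 kHz, 24.5 kHz.
k=2: 35.5 kHz, 44.5 kHz.
k=3: 55.5 kHz, 64.5 kHz.
k=4: 75.5 kHz, 84.5 kHz.
Within [25.5 kHz, 65 kHz]: 35.5 kHz, 44.5 kHz, 55.5 kHz, 64.5 kHz.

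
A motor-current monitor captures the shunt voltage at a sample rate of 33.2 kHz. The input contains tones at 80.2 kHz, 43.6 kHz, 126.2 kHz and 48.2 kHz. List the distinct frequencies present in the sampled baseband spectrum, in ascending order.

6.6 kHz, 10.4 kHz, 13.8 kHz, 15 kHz

fs/2 = 16.6 kHz.
80.2 kHz mod fs = 13.8 kHz.
13.8 kHz ≤ fs/2 = 16.6 kHz, appears at 13.8 kHz.
43.6 kHz mod fs = 10.4 kHz.
10.4 kHz ≤ fs/2 = 16.6 kHz, appears at 10.4 kHz.
126.2 kHz mod fs = 26.6 kHz.
26.6 kHz > fs/2 = 16.6 kHz, folds to fs − 26.6 kHz = 6.6 kHz.
48.2 kHz mod fs = 15 kHz.
15 kHz ≤ fs/2 = 16.6 kHz, appears at 15 kHz.
Distinct values: {6.6 kHz, 10.4 kHz, 13.8 kHz, 15 kHz}.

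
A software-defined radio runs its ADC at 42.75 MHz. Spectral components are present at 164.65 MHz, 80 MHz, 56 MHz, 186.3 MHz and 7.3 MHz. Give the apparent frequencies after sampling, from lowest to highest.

fs/2 = 21.375 MHz.
164.65 MHz mod fs = 36.4 MHz.
36.4 MHz > fs/2 = 21.375 MHz, folds to fs − 36.4 MHz = 6.35 MHz.
80 MHz mod fs = 37.25 MHz.
37.25 MHz > fs/2 = 21.375 MHz, folds to fs − 37.25 MHz = 5.5 MHz.
56 MHz mod fs = 13.25 MHz.
13.25 MHz ≤ fs/2 = 21.375 MHz, appears at 13.25 MHz.
186.3 MHz mod fs = 15.3 MHz.
15.3 MHz ≤ fs/2 = 21.375 MHz, appears at 15.3 MHz.
7.3 MHz ≤ fs/2 = 21.375 MHz, passes unchanged.
Distinct values: {5.5 MHz, 6.35 MHz, 7.3 MHz, 13.25 MHz, 15.3 MHz}.

5.5 MHz, 6.35 MHz, 7.3 MHz, 13.25 MHz, 15.3 MHz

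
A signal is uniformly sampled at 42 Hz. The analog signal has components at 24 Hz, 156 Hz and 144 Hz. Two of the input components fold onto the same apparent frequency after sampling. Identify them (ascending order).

fs/2 = 21 Hz.
24 Hz > fs/2 = 21 Hz, folds to fs − 24 Hz = 18 Hz.
156 Hz mod fs = 30 Hz.
30 Hz > fs/2 = 21 Hz, folds to fs − 30 Hz = 12 Hz.
144 Hz mod fs = 18 Hz.
18 Hz ≤ fs/2 = 21 Hz, appears at 18 Hz.
24 Hz and 144 Hz both map to 18 Hz.

24 Hz, 144 Hz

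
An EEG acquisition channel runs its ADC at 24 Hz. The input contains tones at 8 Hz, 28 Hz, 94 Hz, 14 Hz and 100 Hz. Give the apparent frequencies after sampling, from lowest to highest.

2 Hz, 4 Hz, 8 Hz, 10 Hz

fs/2 = 12 Hz.
8 Hz ≤ fs/2 = 12 Hz, passes unchanged.
28 Hz mod fs = 4 Hz.
4 Hz ≤ fs/2 = 12 Hz, appears at 4 Hz.
94 Hz mod fs = 22 Hz.
22 Hz > fs/2 = 12 Hz, folds to fs − 22 Hz = 2 Hz.
14 Hz > fs/2 = 12 Hz, folds to fs − 14 Hz = 10 Hz.
100 Hz mod fs = 4 Hz.
4 Hz ≤ fs/2 = 12 Hz, appears at 4 Hz.
Distinct values: {2 Hz, 4 Hz, 8 Hz, 10 Hz}.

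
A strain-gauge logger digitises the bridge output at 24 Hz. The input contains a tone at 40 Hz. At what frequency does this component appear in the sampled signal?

8 Hz

40 Hz mod fs = 16 Hz.
16 Hz > fs/2 = 12 Hz, folds to fs − 16 Hz = 8 Hz.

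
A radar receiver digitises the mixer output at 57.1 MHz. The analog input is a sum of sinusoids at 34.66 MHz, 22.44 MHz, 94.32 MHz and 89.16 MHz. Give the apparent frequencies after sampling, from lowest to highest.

fs/2 = 28.55 MHz.
34.66 MHz > fs/2 = 28.55 MHz, folds to fs − 34.66 MHz = 22.44 MHz.
22.44 MHz ≤ fs/2 = 28.55 MHz, passes unchanged.
94.32 MHz mod fs = 37.22 MHz.
37.22 MHz > fs/2 = 28.55 MHz, folds to fs − 37.22 MHz = 19.88 MHz.
89.16 MHz mod fs = 32.06 MHz.
32.06 MHz > fs/2 = 28.55 MHz, folds to fs − 32.06 MHz = 25.04 MHz.
Distinct values: {19.88 MHz, 22.44 MHz, 25.04 MHz}.

19.88 MHz, 22.44 MHz, 25.04 MHz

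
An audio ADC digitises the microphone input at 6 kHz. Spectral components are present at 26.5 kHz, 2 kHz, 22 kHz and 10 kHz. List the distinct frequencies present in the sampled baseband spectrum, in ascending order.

fs/2 = 3 kHz.
26.5 kHz mod fs = 2.5 kHz.
2.5 kHz ≤ fs/2 = 3 kHz, appears at 2.5 kHz.
2 kHz ≤ fs/2 = 3 kHz, passes unchanged.
22 kHz mod fs = 4 kHz.
4 kHz > fs/2 = 3 kHz, folds to fs − 4 kHz = 2 kHz.
10 kHz mod fs = 4 kHz.
4 kHz > fs/2 = 3 kHz, folds to fs − 4 kHz = 2 kHz.
Distinct values: {2 kHz, 2.5 kHz}.

2 kHz, 2.5 kHz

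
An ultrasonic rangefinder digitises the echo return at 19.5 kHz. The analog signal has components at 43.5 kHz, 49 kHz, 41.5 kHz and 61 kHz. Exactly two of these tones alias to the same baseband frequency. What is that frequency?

fs/2 = 9.75 kHz.
43.5 kHz mod fs = 4.5 kHz.
4.5 kHz ≤ fs/2 = 9.75 kHz, appears at 4.5 kHz.
49 kHz mod fs = 10 kHz.
10 kHz > fs/2 = 9.75 kHz, folds to fs − 10 kHz = 9.5 kHz.
41.5 kHz mod fs = 2.5 kHz.
2.5 kHz ≤ fs/2 = 9.75 kHz, appears at 2.5 kHz.
61 kHz mod fs = 2.5 kHz.
2.5 kHz ≤ fs/2 = 9.75 kHz, appears at 2.5 kHz.
41.5 kHz and 61 kHz both map to 2.5 kHz.

2.5 kHz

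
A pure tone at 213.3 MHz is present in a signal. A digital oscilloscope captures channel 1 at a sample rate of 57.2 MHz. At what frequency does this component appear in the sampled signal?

15.5 MHz

213.3 MHz mod fs = 41.7 MHz.
41.7 MHz > fs/2 = 28.6 MHz, folds to fs − 41.7 MHz = 15.5 MHz.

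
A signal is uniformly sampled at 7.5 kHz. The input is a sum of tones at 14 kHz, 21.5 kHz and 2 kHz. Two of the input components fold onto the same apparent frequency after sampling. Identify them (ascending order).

14 kHz, 21.5 kHz

fs/2 = 3.75 kHz.
14 kHz mod fs = 6.5 kHz.
6.5 kHz > fs/2 = 3.75 kHz, folds to fs − 6.5 kHz = 1 kHz.
21.5 kHz mod fs = 6.5 kHz.
6.5 kHz > fs/2 = 3.75 kHz, folds to fs − 6.5 kHz = 1 kHz.
2 kHz ≤ fs/2 = 3.75 kHz, passes unchanged.
14 kHz and 21.5 kHz both map to 1 kHz.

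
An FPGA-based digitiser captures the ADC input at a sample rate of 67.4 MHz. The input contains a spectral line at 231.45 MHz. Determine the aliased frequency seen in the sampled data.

231.45 MHz mod fs = 29.25 MHz.
29.25 MHz ≤ fs/2 = 33.7 MHz, appears at 29.25 MHz.

29.25 MHz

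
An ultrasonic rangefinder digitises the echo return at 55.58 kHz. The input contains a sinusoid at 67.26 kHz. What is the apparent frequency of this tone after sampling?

11.68 kHz

67.26 kHz mod fs = 11.68 kHz.
11.68 kHz ≤ fs/2 = 27.79 kHz, appears at 11.68 kHz.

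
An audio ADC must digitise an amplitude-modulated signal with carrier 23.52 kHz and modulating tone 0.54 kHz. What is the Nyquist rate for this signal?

48.12 kHz

AM sidebands sit at fc ± fm = 22.98 kHz and 24.06 kHz.
Highest-frequency component: 24.06 kHz.
Nyquist rate = 2 × 24.06 kHz = 48.12 kHz.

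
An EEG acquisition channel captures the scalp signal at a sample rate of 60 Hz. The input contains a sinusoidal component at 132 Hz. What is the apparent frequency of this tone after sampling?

132 Hz mod fs = 12 Hz.
12 Hz ≤ fs/2 = 30 Hz, appears at 12 Hz.

12 Hz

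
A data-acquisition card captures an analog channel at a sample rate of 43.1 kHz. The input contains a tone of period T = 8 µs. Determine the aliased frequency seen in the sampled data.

T = 8 µs → f = 1/T = 125 kHz.
125 kHz mod fs = 38.8 kHz.
38.8 kHz > fs/2 = 21.55 kHz, folds to fs − 38.8 kHz = 4.3 kHz.

4.3 kHz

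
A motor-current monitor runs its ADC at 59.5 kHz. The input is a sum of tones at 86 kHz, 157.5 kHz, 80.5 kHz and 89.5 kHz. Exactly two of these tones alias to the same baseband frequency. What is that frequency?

21 kHz

fs/2 = 29.75 kHz.
86 kHz mod fs = 26.5 kHz.
26.5 kHz ≤ fs/2 = 29.75 kHz, appears at 26.5 kHz.
157.5 kHz mod fs = 38.5 kHz.
38.5 kHz > fs/2 = 29.75 kHz, folds to fs − 38.5 kHz = 21 kHz.
80.5 kHz mod fs = 21 kHz.
21 kHz ≤ fs/2 = 29.75 kHz, appears at 21 kHz.
89.5 kHz mod fs = 30 kHz.
30 kHz > fs/2 = 29.75 kHz, folds to fs − 30 kHz = 29.5 kHz.
80.5 kHz and 157.5 kHz both map to 21 kHz.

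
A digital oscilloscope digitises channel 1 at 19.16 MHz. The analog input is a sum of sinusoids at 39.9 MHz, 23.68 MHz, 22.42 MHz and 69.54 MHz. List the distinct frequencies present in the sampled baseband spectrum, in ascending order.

1.58 MHz, 3.26 MHz, 4.52 MHz, 7.1 MHz

fs/2 = 9.58 MHz.
39.9 MHz mod fs = 1.58 MHz.
1.58 MHz ≤ fs/2 = 9.58 MHz, appears at 1.58 MHz.
23.68 MHz mod fs = 4.52 MHz.
4.52 MHz ≤ fs/2 = 9.58 MHz, appears at 4.52 MHz.
22.42 MHz mod fs = 3.26 MHz.
3.26 MHz ≤ fs/2 = 9.58 MHz, appears at 3.26 MHz.
69.54 MHz mod fs = 12.06 MHz.
12.06 MHz > fs/2 = 9.58 MHz, folds to fs − 12.06 MHz = 7.1 MHz.
Distinct values: {1.58 MHz, 3.26 MHz, 4.52 MHz, 7.1 MHz}.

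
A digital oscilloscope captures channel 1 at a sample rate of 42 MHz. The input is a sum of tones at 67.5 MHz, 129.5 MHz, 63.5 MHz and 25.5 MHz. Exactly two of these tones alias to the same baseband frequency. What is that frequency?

fs/2 = 21 MHz.
67.5 MHz mod fs = 25.5 MHz.
25.5 MHz > fs/2 = 21 MHz, folds to fs − 25.5 MHz = 16.5 MHz.
129.5 MHz mod fs = 3.5 MHz.
3.5 MHz ≤ fs/2 = 21 MHz, appears at 3.5 MHz.
63.5 MHz mod fs = 21.5 MHz.
21.5 MHz > fs/2 = 21 MHz, folds to fs − 21.5 MHz = 20.5 MHz.
25.5 MHz > fs/2 = 21 MHz, folds to fs − 25.5 MHz = 16.5 MHz.
25.5 MHz and 67.5 MHz both map to 16.5 MHz.

16.5 MHz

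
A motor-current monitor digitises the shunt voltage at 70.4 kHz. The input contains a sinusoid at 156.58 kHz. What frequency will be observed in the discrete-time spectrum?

156.58 kHz mod fs = 15.78 kHz.
15.78 kHz ≤ fs/2 = 35.2 kHz, appears at 15.78 kHz.

15.78 kHz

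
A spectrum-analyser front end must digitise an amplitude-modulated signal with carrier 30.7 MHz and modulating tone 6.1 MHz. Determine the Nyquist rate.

AM sidebands sit at fc ± fm = 24.6 MHz and 36.8 MHz.
Highest-frequency component: 36.8 MHz.
Nyquist rate = 2 × 36.8 MHz = 73.6 MHz.

73.6 MHz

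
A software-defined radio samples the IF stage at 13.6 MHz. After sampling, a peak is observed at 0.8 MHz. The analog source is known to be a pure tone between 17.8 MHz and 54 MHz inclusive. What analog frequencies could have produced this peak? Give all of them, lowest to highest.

26.4 MHz, 28 MHz, 40 MHz, 41.6 MHz, 53.6 MHz

Frequencies that alias to 0.8 MHz are k·fs ± 0.8 MHz for integer k ≥ 0.
k=0: 0.8 MHz.
k=1: 12.8 MHz, 14.4 MHz.
k=2: 26.4 MHz, 28 MHz.
k=3: 40 MHz, 41.6 MHz.
k=4: 53.6 MHz, 55.2 MHz.
k=5: 67.2 MHz, 68.8 MHz.
Within [17.8 MHz, 54 MHz]: 26.4 MHz, 28 MHz, 40 MHz, 41.6 MHz, 53.6 MHz.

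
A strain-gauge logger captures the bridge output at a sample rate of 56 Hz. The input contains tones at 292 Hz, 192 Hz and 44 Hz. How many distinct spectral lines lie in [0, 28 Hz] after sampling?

fs/2 = 28 Hz.
292 Hz mod fs = 12 Hz.
12 Hz ≤ fs/2 = 28 Hz, appears at 12 Hz.
192 Hz mod fs = 24 Hz.
24 Hz ≤ fs/2 = 28 Hz, appears at 24 Hz.
44 Hz > fs/2 = 28 Hz, folds to fs − 44 Hz = 12 Hz.
Distinct values: {12 Hz, 24 Hz} → 2.

2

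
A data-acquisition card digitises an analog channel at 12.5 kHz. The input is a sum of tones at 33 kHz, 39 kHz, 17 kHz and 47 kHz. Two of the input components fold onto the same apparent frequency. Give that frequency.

4.5 kHz

fs/2 = 6.25 kHz.
33 kHz mod fs = 8 kHz.
8 kHz > fs/2 = 6.25 kHz, folds to fs − 8 kHz = 4.5 kHz.
39 kHz mod fs = 1.5 kHz.
1.5 kHz ≤ fs/2 = 6.25 kHz, appears at 1.5 kHz.
17 kHz mod fs = 4.5 kHz.
4.5 kHz ≤ fs/2 = 6.25 kHz, appears at 4.5 kHz.
47 kHz mod fs = 9.5 kHz.
9.5 kHz > fs/2 = 6.25 kHz, folds to fs − 9.5 kHz = 3 kHz.
17 kHz and 33 kHz both map to 4.5 kHz.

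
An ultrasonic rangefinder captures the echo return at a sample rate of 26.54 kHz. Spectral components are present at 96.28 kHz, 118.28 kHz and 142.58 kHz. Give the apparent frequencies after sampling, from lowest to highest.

9.88 kHz, 12.12 kHz

fs/2 = 13.27 kHz.
96.28 kHz mod fs = 16.66 kHz.
16.66 kHz > fs/2 = 13.27 kHz, folds to fs − 16.66 kHz = 9.88 kHz.
118.28 kHz mod fs = 12.12 kHz.
12.12 kHz ≤ fs/2 = 13.27 kHz, appears at 12.12 kHz.
142.58 kHz mod fs = 9.88 kHz.
9.88 kHz ≤ fs/2 = 13.27 kHz, appears at 9.88 kHz.
Distinct values: {9.88 kHz, 12.12 kHz}.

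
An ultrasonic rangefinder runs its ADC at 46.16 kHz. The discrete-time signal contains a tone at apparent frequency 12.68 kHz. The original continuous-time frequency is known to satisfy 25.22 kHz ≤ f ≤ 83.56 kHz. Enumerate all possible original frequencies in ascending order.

Frequencies that alias to 12.68 kHz are k·fs ± 12.68 kHz for integer k ≥ 0.
k=0: 12.68 kHz.
k=1: 33.48 kHz, 58.84 kHz.
k=2: 79.64 kHz, 105 kHz.
k=3: 125.8 kHz, 151.16 kHz.
Within [25.22 kHz, 83.56 kHz]: 33.48 kHz, 58.84 kHz, 79.64 kHz.

33.48 kHz, 58.84 kHz, 79.64 kHz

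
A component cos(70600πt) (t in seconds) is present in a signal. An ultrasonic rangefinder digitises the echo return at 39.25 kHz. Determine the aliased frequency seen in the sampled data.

ω = 70600π rad/s → f = ω/(2π) = 35300 Hz = 35.3 kHz.
35.3 kHz > fs/2 = 19.625 kHz, folds to fs − 35.3 kHz = 3.95 kHz.

3.95 kHz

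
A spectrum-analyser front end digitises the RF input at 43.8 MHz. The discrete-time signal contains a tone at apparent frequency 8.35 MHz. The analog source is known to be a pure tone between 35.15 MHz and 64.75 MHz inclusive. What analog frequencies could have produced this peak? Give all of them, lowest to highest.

Frequencies that alias to 8.35 MHz are k·fs ± 8.35 MHz for integer k ≥ 0.
k=0: 8.35 MHz.
k=1: 35.45 MHz, 52.15 MHz.
k=2: 79.25 MHz, 95.95 MHz.
Within [35.15 MHz, 64.75 MHz]: 35.45 MHz, 52.15 MHz.

35.45 MHz, 52.15 MHz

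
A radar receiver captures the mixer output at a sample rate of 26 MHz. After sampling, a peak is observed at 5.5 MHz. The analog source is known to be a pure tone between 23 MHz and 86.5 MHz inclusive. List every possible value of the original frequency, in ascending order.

31.5 MHz, 46.5 MHz, 57.5 MHz, 72.5 MHz, 83.5 MHz

Frequencies that alias to 5.5 MHz are k·fs ± 5.5 MHz for integer k ≥ 0.
k=0: 5.5 MHz.
k=1: 20.5 MHz, 31.5 MHz.
k=2: 46.5 MHz, 57.5 MHz.
k=3: 72.5 MHz, 83.5 MHz.
k=4: 98.5 MHz, 109.5 MHz.
Within [23 MHz, 86.5 MHz]: 31.5 MHz, 46.5 MHz, 57.5 MHz, 72.5 MHz, 83.5 MHz.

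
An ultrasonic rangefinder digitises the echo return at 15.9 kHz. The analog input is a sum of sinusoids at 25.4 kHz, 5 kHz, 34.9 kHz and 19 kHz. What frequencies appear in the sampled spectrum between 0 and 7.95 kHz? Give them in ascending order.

3.1 kHz, 5 kHz, 6.4 kHz

fs/2 = 7.95 kHz.
25.4 kHz mod fs = 9.5 kHz.
9.5 kHz > fs/2 = 7.95 kHz, folds to fs − 9.5 kHz = 6.4 kHz.
5 kHz ≤ fs/2 = 7.95 kHz, passes unchanged.
34.9 kHz mod fs = 3.1 kHz.
3.1 kHz ≤ fs/2 = 7.95 kHz, appears at 3.1 kHz.
19 kHz mod fs = 3.1 kHz.
3.1 kHz ≤ fs/2 = 7.95 kHz, appears at 3.1 kHz.
Distinct values: {3.1 kHz, 5 kHz, 6.4 kHz}.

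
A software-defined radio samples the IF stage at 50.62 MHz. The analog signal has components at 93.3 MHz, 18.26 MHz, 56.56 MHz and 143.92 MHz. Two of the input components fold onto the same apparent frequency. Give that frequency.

7.94 MHz

fs/2 = 25.31 MHz.
93.3 MHz mod fs = 42.68 MHz.
42.68 MHz > fs/2 = 25.31 MHz, folds to fs − 42.68 MHz = 7.94 MHz.
18.26 MHz ≤ fs/2 = 25.31 MHz, passes unchanged.
56.56 MHz mod fs = 5.94 MHz.
5.94 MHz ≤ fs/2 = 25.31 MHz, appears at 5.94 MHz.
143.92 MHz mod fs = 42.68 MHz.
42.68 MHz > fs/2 = 25.31 MHz, folds to fs − 42.68 MHz = 7.94 MHz.
93.3 MHz and 143.92 MHz both map to 7.94 MHz.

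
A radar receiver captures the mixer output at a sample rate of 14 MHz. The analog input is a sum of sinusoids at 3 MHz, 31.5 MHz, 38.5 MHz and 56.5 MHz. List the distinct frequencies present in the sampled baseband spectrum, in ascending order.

fs/2 = 7 MHz.
3 MHz ≤ fs/2 = 7 MHz, passes unchanged.
31.5 MHz mod fs = 3.5 MHz.
3.5 MHz ≤ fs/2 = 7 MHz, appears at 3.5 MHz.
38.5 MHz mod fs = 10.5 MHz.
10.5 MHz > fs/2 = 7 MHz, folds to fs − 10.5 MHz = 3.5 MHz.
56.5 MHz mod fs = 0.5 MHz.
0.5 MHz ≤ fs/2 = 7 MHz, appears at 0.5 MHz.
Distinct values: {0.5 MHz, 3 MHz, 3.5 MHz}.

0.5 MHz, 3 MHz, 3.5 MHz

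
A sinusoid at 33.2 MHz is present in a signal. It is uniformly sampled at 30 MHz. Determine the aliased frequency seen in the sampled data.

33.2 MHz mod fs = 3.2 MHz.
3.2 MHz ≤ fs/2 = 15 MHz, appears at 3.2 MHz.

3.2 MHz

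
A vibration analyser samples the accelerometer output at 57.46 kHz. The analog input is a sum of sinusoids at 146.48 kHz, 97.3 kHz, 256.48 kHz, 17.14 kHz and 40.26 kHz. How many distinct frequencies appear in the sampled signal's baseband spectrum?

5

fs/2 = 28.73 kHz.
146.48 kHz mod fs = 31.56 kHz.
31.56 kHz > fs/2 = 28.73 kHz, folds to fs − 31.56 kHz = 25.9 kHz.
97.3 kHz mod fs = 39.84 kHz.
39.84 kHz > fs/2 = 28.73 kHz, folds to fs − 39.84 kHz = 17.62 kHz.
256.48 kHz mod fs = 26.64 kHz.
26.64 kHz ≤ fs/2 = 28.73 kHz, appears at 26.64 kHz.
17.14 kHz ≤ fs/2 = 28.73 kHz, passes unchanged.
40.26 kHz > fs/2 = 28.73 kHz, folds to fs − 40.26 kHz = 17.2 kHz.
Distinct values: {17.14 kHz, 17.2 kHz, 17.62 kHz, 25.9 kHz, 26.64 kHz} → 5.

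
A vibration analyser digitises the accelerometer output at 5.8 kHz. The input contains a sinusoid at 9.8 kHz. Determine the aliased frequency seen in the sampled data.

1.8 kHz

9.8 kHz mod fs = 4 kHz.
4 kHz > fs/2 = 2.9 kHz, folds to fs − 4 kHz = 1.8 kHz.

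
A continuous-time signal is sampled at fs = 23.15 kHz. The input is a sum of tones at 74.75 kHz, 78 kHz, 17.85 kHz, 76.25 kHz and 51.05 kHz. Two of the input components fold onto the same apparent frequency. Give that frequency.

fs/2 = 11.575 kHz.
74.75 kHz mod fs = 5.3 kHz.
5.3 kHz ≤ fs/2 = 11.575 kHz, appears at 5.3 kHz.
78 kHz mod fs = 8.55 kHz.
8.55 kHz ≤ fs/2 = 11.575 kHz, appears at 8.55 kHz.
17.85 kHz > fs/2 = 11.575 kHz, folds to fs − 17.85 kHz = 5.3 kHz.
76.25 kHz mod fs = 6.8 kHz.
6.8 kHz ≤ fs/2 = 11.575 kHz, appears at 6.8 kHz.
51.05 kHz mod fs = 4.75 kHz.
4.75 kHz ≤ fs/2 = 11.575 kHz, appears at 4.75 kHz.
17.85 kHz and 74.75 kHz both map to 5.3 kHz.

5.3 kHz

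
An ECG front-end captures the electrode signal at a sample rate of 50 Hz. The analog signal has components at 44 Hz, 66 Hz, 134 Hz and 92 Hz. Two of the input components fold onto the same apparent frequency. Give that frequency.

fs/2 = 25 Hz.
44 Hz > fs/2 = 25 Hz, folds to fs − 44 Hz = 6 Hz.
66 Hz mod fs = 16 Hz.
16 Hz ≤ fs/2 = 25 Hz, appears at 16 Hz.
134 Hz mod fs = 34 Hz.
34 Hz > fs/2 = 25 Hz, folds to fs − 34 Hz = 16 Hz.
92 Hz mod fs = 42 Hz.
42 Hz > fs/2 = 25 Hz, folds to fs − 42 Hz = 8 Hz.
66 Hz and 134 Hz both map to 16 Hz.

16 Hz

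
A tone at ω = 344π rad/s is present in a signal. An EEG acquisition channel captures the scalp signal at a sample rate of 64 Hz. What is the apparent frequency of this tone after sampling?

20 Hz

ω = 344π rad/s → f = ω/(2π) = 172 Hz.
172 Hz mod fs = 44 Hz.
44 Hz > fs/2 = 32 Hz, folds to fs − 44 Hz = 20 Hz.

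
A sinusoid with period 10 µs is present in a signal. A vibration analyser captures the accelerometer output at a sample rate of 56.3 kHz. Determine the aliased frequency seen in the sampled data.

12.6 kHz

T = 10 µs → f = 1/T = 100 kHz.
100 kHz mod fs = 43.7 kHz.
43.7 kHz > fs/2 = 28.15 kHz, folds to fs − 43.7 kHz = 12.6 kHz.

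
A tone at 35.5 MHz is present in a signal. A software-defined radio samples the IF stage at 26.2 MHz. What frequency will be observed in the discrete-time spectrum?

35.5 MHz mod fs = 9.3 MHz.
9.3 MHz ≤ fs/2 = 13.1 MHz, appears at 9.3 MHz.

9.3 MHz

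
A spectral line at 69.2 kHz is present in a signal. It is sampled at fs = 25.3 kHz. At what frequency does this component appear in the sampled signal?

6.7 kHz

69.2 kHz mod fs = 18.6 kHz.
18.6 kHz > fs/2 = 12.65 kHz, folds to fs − 18.6 kHz = 6.7 kHz.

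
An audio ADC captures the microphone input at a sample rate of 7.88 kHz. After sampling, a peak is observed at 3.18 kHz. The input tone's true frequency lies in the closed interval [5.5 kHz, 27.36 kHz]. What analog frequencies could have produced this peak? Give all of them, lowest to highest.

Frequencies that alias to 3.18 kHz are k·fs ± 3.18 kHz for integer k ≥ 0.
k=0: 3.18 kHz.
k=1: 4.7 kHz, 11.06 kHz.
k=2: 12.58 kHz, 18.94 kHz.
k=3: 20.46 kHz, 26.82 kHz.
k=4: 28.34 kHz, 34.7 kHz.
Within [5.5 kHz, 27.36 kHz]: 11.06 kHz, 12.58 kHz, 18.94 kHz, 20.46 kHz, 26.82 kHz.

11.06 kHz, 12.58 kHz, 18.94 kHz, 20.46 kHz, 26.82 kHz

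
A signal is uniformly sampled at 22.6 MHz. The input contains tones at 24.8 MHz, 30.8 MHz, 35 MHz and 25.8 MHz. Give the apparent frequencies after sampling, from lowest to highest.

2.2 MHz, 3.2 MHz, 8.2 MHz, 10.2 MHz

fs/2 = 11.3 MHz.
24.8 MHz mod fs = 2.2 MHz.
2.2 MHz ≤ fs/2 = 11.3 MHz, appears at 2.2 MHz.
30.8 MHz mod fs = 8.2 MHz.
8.2 MHz ≤ fs/2 = 11.3 MHz, appears at 8.2 MHz.
35 MHz mod fs = 12.4 MHz.
12.4 MHz > fs/2 = 11.3 MHz, folds to fs − 12.4 MHz = 10.2 MHz.
25.8 MHz mod fs = 3.2 MHz.
3.2 MHz ≤ fs/2 = 11.3 MHz, appears at 3.2 MHz.
Distinct values: {2.2 MHz, 3.2 MHz, 8.2 MHz, 10.2 MHz}.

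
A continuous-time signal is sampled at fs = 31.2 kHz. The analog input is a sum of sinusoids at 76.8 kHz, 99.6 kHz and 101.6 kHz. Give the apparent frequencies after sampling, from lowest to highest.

fs/2 = 15.6 kHz.
76.8 kHz mod fs = 14.4 kHz.
14.4 kHz ≤ fs/2 = 15.6 kHz, appears at 14.4 kHz.
99.6 kHz mod fs = 6 kHz.
6 kHz ≤ fs/2 = 15.6 kHz, appears at 6 kHz.
101.6 kHz mod fs = 8 kHz.
8 kHz ≤ fs/2 = 15.6 kHz, appears at 8 kHz.
Distinct values: {6 kHz, 8 kHz, 14.4 kHz}.

6 kHz, 8 kHz, 14.4 kHz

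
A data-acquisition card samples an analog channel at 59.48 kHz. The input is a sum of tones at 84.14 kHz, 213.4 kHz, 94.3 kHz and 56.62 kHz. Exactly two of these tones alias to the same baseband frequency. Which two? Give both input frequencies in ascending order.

fs/2 = 29.74 kHz.
84.14 kHz mod fs = 24.66 kHz.
24.66 kHz ≤ fs/2 = 29.74 kHz, appears at 24.66 kHz.
213.4 kHz mod fs = 34.96 kHz.
34.96 kHz > fs/2 = 29.74 kHz, folds to fs − 34.96 kHz = 24.52 kHz.
94.3 kHz mod fs = 34.82 kHz.
34.82 kHz > fs/2 = 29.74 kHz, folds to fs − 34.82 kHz = 24.66 kHz.
56.62 kHz > fs/2 = 29.74 kHz, folds to fs − 56.62 kHz = 2.86 kHz.
84.14 kHz and 94.3 kHz both map to 24.66 kHz.

84.14 kHz, 94.3 kHz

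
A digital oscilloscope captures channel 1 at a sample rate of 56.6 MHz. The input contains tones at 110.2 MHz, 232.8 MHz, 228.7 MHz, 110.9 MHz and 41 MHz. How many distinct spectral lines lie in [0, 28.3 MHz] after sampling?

4

fs/2 = 28.3 MHz.
110.2 MHz mod fs = 53.6 MHz.
53.6 MHz > fs/2 = 28.3 MHz, folds to fs − 53.6 MHz = 3 MHz.
232.8 MHz mod fs = 6.4 MHz.
6.4 MHz ≤ fs/2 = 28.3 MHz, appears at 6.4 MHz.
228.7 MHz mod fs = 2.3 MHz.
2.3 MHz ≤ fs/2 = 28.3 MHz, appears at 2.3 MHz.
110.9 MHz mod fs = 54.3 MHz.
54.3 MHz > fs/2 = 28.3 MHz, folds to fs − 54.3 MHz = 2.3 MHz.
41 MHz > fs/2 = 28.3 MHz, folds to fs − 41 MHz = 15.6 MHz.
Distinct values: {2.3 MHz, 3 MHz, 6.4 MHz, 15.6 MHz} → 4.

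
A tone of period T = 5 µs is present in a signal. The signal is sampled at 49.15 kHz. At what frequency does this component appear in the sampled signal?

3.4 kHz

T = 5 µs → f = 1/T = 200 kHz.
200 kHz mod fs = 3.4 kHz.
3.4 kHz ≤ fs/2 = 24.575 kHz, appears at 3.4 kHz.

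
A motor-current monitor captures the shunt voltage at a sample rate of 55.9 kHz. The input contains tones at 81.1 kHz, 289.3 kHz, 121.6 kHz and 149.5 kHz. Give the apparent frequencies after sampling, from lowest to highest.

9.8 kHz, 18.2 kHz, 25.2 kHz

fs/2 = 27.95 kHz.
81.1 kHz mod fs = 25.2 kHz.
25.2 kHz ≤ fs/2 = 27.95 kHz, appears at 25.2 kHz.
289.3 kHz mod fs = 9.8 kHz.
9.8 kHz ≤ fs/2 = 27.95 kHz, appears at 9.8 kHz.
121.6 kHz mod fs = 9.8 kHz.
9.8 kHz ≤ fs/2 = 27.95 kHz, appears at 9.8 kHz.
149.5 kHz mod fs = 37.7 kHz.
37.7 kHz > fs/2 = 27.95 kHz, folds to fs − 37.7 kHz = 18.2 kHz.
Distinct values: {9.8 kHz, 18.2 kHz, 25.2 kHz}.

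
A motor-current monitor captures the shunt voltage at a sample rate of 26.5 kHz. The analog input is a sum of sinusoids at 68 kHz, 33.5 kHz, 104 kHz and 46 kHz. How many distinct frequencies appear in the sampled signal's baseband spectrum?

fs/2 = 13.25 kHz.
68 kHz mod fs = 15 kHz.
15 kHz > fs/2 = 13.25 kHz, folds to fs − 15 kHz = 11.5 kHz.
33.5 kHz mod fs = 7 kHz.
7 kHz ≤ fs/2 = 13.25 kHz, appears at 7 kHz.
104 kHz mod fs = 24.5 kHz.
24.5 kHz > fs/2 = 13.25 kHz, folds to fs − 24.5 kHz = 2 kHz.
46 kHz mod fs = 19.5 kHz.
19.5 kHz > fs/2 = 13.25 kHz, folds to fs − 19.5 kHz = 7 kHz.
Distinct values: {2 kHz, 7 kHz, 11.5 kHz} → 3.

3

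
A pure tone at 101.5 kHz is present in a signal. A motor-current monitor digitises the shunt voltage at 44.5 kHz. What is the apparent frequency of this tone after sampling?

101.5 kHz mod fs = 12.5 kHz.
12.5 kHz ≤ fs/2 = 22.25 kHz, appears at 12.5 kHz.

12.5 kHz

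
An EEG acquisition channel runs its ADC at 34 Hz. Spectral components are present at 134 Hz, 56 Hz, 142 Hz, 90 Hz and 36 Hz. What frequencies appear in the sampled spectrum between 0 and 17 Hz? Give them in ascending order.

fs/2 = 17 Hz.
134 Hz mod fs = 32 Hz.
32 Hz > fs/2 = 17 Hz, folds to fs − 32 Hz = 2 Hz.
56 Hz mod fs = 22 Hz.
22 Hz > fs/2 = 17 Hz, folds to fs − 22 Hz = 12 Hz.
142 Hz mod fs = 6 Hz.
6 Hz ≤ fs/2 = 17 Hz, appears at 6 Hz.
90 Hz mod fs = 22 Hz.
22 Hz > fs/2 = 17 Hz, folds to fs − 22 Hz = 12 Hz.
36 Hz mod fs = 2 Hz.
2 Hz ≤ fs/2 = 17 Hz, appears at 2 Hz.
Distinct values: {2 Hz, 6 Hz, 12 Hz}.

2 Hz, 6 Hz, 12 Hz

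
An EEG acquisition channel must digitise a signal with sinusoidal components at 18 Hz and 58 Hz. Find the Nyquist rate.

Highest-frequency component: 58 Hz.
Nyquist rate = 2 × 58 Hz = 116 Hz.

116 Hz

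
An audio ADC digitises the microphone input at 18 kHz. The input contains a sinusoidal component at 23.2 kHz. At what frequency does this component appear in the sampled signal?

5.2 kHz

23.2 kHz mod fs = 5.2 kHz.
5.2 kHz ≤ fs/2 = 9 kHz, appears at 5.2 kHz.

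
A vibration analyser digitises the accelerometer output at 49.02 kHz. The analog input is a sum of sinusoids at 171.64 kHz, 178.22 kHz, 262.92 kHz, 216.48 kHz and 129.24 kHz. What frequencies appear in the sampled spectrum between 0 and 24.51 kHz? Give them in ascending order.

17.82 kHz, 17.86 kHz, 20.4 kHz, 24.44 kHz

fs/2 = 24.51 kHz.
171.64 kHz mod fs = 24.58 kHz.
24.58 kHz > fs/2 = 24.51 kHz, folds to fs − 24.58 kHz = 24.44 kHz.
178.22 kHz mod fs = 31.16 kHz.
31.16 kHz > fs/2 = 24.51 kHz, folds to fs − 31.16 kHz = 17.86 kHz.
262.92 kHz mod fs = 17.82 kHz.
17.82 kHz ≤ fs/2 = 24.51 kHz, appears at 17.82 kHz.
216.48 kHz mod fs = 20.4 kHz.
20.4 kHz ≤ fs/2 = 24.51 kHz, appears at 20.4 kHz.
129.24 kHz mod fs = 31.2 kHz.
31.2 kHz > fs/2 = 24.51 kHz, folds to fs − 31.2 kHz = 17.82 kHz.
Distinct values: {17.82 kHz, 17.86 kHz, 20.4 kHz, 24.44 kHz}.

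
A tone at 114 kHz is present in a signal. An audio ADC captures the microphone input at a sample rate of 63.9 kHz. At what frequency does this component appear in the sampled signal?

114 kHz mod fs = 50.1 kHz.
50.1 kHz > fs/2 = 31.95 kHz, folds to fs − 50.1 kHz = 13.8 kHz.

13.8 kHz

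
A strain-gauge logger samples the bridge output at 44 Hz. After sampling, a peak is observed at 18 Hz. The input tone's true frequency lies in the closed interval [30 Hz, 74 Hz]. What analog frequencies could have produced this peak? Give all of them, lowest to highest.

Frequencies that alias to 18 Hz are k·fs ± 18 Hz for integer k ≥ 0.
k=0: 18 Hz.
k=1: 26 Hz, 62 Hz.
k=2: 70 Hz, 106 Hz.
k=3: 114 Hz, 150 Hz.
Within [30 Hz, 74 Hz]: 62 Hz, 70 Hz.

62 Hz, 70 Hz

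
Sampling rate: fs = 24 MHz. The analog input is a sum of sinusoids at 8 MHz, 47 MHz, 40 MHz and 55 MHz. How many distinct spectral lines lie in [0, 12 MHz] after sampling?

fs/2 = 12 MHz.
8 MHz ≤ fs/2 = 12 MHz, passes unchanged.
47 MHz mod fs = 23 MHz.
23 MHz > fs/2 = 12 MHz, folds to fs − 23 MHz = 1 MHz.
40 MHz mod fs = 16 MHz.
16 MHz > fs/2 = 12 MHz, folds to fs − 16 MHz = 8 MHz.
55 MHz mod fs = 7 MHz.
7 MHz ≤ fs/2 = 12 MHz, appears at 7 MHz.
Distinct values: {1 MHz, 7 MHz, 8 MHz} → 3.

3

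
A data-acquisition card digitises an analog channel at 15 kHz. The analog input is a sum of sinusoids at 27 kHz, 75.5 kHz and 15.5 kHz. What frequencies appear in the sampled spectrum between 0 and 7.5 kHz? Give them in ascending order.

fs/2 = 7.5 kHz.
27 kHz mod fs = 12 kHz.
12 kHz > fs/2 = 7.5 kHz, folds to fs − 12 kHz = 3 kHz.
75.5 kHz mod fs = 0.5 kHz.
0.5 kHz ≤ fs/2 = 7.5 kHz, appears at 0.5 kHz.
15.5 kHz mod fs = 0.5 kHz.
0.5 kHz ≤ fs/2 = 7.5 kHz, appears at 0.5 kHz.
Distinct values: {0.5 kHz, 3 kHz}.

0.5 kHz, 3 kHz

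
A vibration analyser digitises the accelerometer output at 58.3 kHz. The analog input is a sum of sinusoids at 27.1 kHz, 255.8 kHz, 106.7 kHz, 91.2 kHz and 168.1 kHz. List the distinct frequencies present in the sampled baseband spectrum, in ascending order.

fs/2 = 29.15 kHz.
27.1 kHz ≤ fs/2 = 29.15 kHz, passes unchanged.
255.8 kHz mod fs = 22.6 kHz.
22.6 kHz ≤ fs/2 = 29.15 kHz, appears at 22.6 kHz.
106.7 kHz mod fs = 48.4 kHz.
48.4 kHz > fs/2 = 29.15 kHz, folds to fs − 48.4 kHz = 9.9 kHz.
91.2 kHz mod fs = 32.9 kHz.
32.9 kHz > fs/2 = 29.15 kHz, folds to fs − 32.9 kHz = 25.4 kHz.
168.1 kHz mod fs = 51.5 kHz.
51.5 kHz > fs/2 = 29.15 kHz, folds to fs − 51.5 kHz = 6.8 kHz.
Distinct values: {6.8 kHz, 9.9 kHz, 22.6 kHz, 25.4 kHz, 27.1 kHz}.

6.8 kHz, 9.9 kHz, 22.6 kHz, 25.4 kHz, 27.1 kHz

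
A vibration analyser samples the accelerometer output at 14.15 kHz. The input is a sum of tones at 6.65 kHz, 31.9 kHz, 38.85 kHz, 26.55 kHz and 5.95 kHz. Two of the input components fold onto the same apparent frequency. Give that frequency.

fs/2 = 7.075 kHz.
6.65 kHz ≤ fs/2 = 7.075 kHz, passes unchanged.
31.9 kHz mod fs = 3.6 kHz.
3.6 kHz ≤ fs/2 = 7.075 kHz, appears at 3.6 kHz.
38.85 kHz mod fs = 10.55 kHz.
10.55 kHz > fs/2 = 7.075 kHz, folds to fs − 10.55 kHz = 3.6 kHz.
26.55 kHz mod fs = 12.4 kHz.
12.4 kHz > fs/2 = 7.075 kHz, folds to fs − 12.4 kHz = 1.75 kHz.
5.95 kHz ≤ fs/2 = 7.075 kHz, passes unchanged.
31.9 kHz and 38.85 kHz both map to 3.6 kHz.

3.6 kHz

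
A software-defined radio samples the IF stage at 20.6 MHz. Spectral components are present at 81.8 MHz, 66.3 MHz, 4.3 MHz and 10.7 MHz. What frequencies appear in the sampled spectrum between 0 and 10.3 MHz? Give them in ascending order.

fs/2 = 10.3 MHz.
81.8 MHz mod fs = 20 MHz.
20 MHz > fs/2 = 10.3 MHz, folds to fs − 20 MHz = 0.6 MHz.
66.3 MHz mod fs = 4.5 MHz.
4.5 MHz ≤ fs/2 = 10.3 MHz, appears at 4.5 MHz.
4.3 MHz ≤ fs/2 = 10.3 MHz, passes unchanged.
10.7 MHz > fs/2 = 10.3 MHz, folds to fs − 10.7 MHz = 9.9 MHz.
Distinct values: {0.6 MHz, 4.3 MHz, 4.5 MHz, 9.9 MHz}.

0.6 MHz, 4.3 MHz, 4.5 MHz, 9.9 MHz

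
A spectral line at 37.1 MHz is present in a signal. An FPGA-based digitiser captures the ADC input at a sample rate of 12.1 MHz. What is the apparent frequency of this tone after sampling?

37.1 MHz mod fs = 0.8 MHz.
0.8 MHz ≤ fs/2 = 6.05 MHz, appears at 0.8 MHz.

0.8 MHz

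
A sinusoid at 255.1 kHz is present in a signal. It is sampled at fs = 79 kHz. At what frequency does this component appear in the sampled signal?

255.1 kHz mod fs = 18.1 kHz.
18.1 kHz ≤ fs/2 = 39.5 kHz, appears at 18.1 kHz.

18.1 kHz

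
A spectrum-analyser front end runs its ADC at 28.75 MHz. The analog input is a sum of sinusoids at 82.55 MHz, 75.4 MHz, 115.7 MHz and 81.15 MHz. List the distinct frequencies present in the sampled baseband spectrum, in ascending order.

0.7 MHz, 3.7 MHz, 5.1 MHz, 10.85 MHz

fs/2 = 14.375 MHz.
82.55 MHz mod fs = 25.05 MHz.
25.05 MHz > fs/2 = 14.375 MHz, folds to fs − 25.05 MHz = 3.7 MHz.
75.4 MHz mod fs = 17.9 MHz.
17.9 MHz > fs/2 = 14.375 MHz, folds to fs − 17.9 MHz = 10.85 MHz.
115.7 MHz mod fs = 0.7 MHz.
0.7 MHz ≤ fs/2 = 14.375 MHz, appears at 0.7 MHz.
81.15 MHz mod fs = 23.65 MHz.
23.65 MHz > fs/2 = 14.375 MHz, folds to fs − 23.65 MHz = 5.1 MHz.
Distinct values: {0.7 MHz, 3.7 MHz, 5.1 MHz, 10.85 MHz}.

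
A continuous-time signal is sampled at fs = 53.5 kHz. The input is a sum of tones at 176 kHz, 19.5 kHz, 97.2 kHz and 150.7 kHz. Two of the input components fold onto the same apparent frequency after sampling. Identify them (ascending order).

fs/2 = 26.75 kHz.
176 kHz mod fs = 15.5 kHz.
15.5 kHz ≤ fs/2 = 26.75 kHz, appears at 15.5 kHz.
19.5 kHz ≤ fs/2 = 26.75 kHz, passes unchanged.
97.2 kHz mod fs = 43.7 kHz.
43.7 kHz > fs/2 = 26.75 kHz, folds to fs − 43.7 kHz = 9.8 kHz.
150.7 kHz mod fs = 43.7 kHz.
43.7 kHz > fs/2 = 26.75 kHz, folds to fs − 43.7 kHz = 9.8 kHz.
97.2 kHz and 150.7 kHz both map to 9.8 kHz.

97.2 kHz, 150.7 kHz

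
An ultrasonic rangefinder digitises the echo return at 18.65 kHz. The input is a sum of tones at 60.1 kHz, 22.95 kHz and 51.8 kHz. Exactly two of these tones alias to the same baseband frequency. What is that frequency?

4.15 kHz

fs/2 = 9.325 kHz.
60.1 kHz mod fs = 4.15 kHz.
4.15 kHz ≤ fs/2 = 9.325 kHz, appears at 4.15 kHz.
22.95 kHz mod fs = 4.3 kHz.
4.3 kHz ≤ fs/2 = 9.325 kHz, appears at 4.3 kHz.
51.8 kHz mod fs = 14.5 kHz.
14.5 kHz > fs/2 = 9.325 kHz, folds to fs − 14.5 kHz = 4.15 kHz.
51.8 kHz and 60.1 kHz both map to 4.15 kHz.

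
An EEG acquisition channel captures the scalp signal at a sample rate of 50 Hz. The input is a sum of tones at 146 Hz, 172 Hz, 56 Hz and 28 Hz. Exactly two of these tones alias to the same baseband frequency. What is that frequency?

22 Hz

fs/2 = 25 Hz.
146 Hz mod fs = 46 Hz.
46 Hz > fs/2 = 25 Hz, folds to fs − 46 Hz = 4 Hz.
172 Hz mod fs = 22 Hz.
22 Hz ≤ fs/2 = 25 Hz, appears at 22 Hz.
56 Hz mod fs = 6 Hz.
6 Hz ≤ fs/2 = 25 Hz, appears at 6 Hz.
28 Hz > fs/2 = 25 Hz, folds to fs − 28 Hz = 22 Hz.
28 Hz and 172 Hz both map to 22 Hz.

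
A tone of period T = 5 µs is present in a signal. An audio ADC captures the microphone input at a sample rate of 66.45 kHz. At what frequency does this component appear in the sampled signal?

0.65 kHz

T = 5 µs → f = 1/T = 200 kHz.
200 kHz mod fs = 0.65 kHz.
0.65 kHz ≤ fs/2 = 33.225 kHz, appears at 0.65 kHz.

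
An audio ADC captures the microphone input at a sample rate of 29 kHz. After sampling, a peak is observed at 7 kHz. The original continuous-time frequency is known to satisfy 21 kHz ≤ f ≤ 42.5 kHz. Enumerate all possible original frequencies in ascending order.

Frequencies that alias to 7 kHz are k·fs ± 7 kHz for integer k ≥ 0.
k=0: 7 kHz.
k=1: 22 kHz, 36 kHz.
k=2: 51 kHz, 65 kHz.
Within [21 kHz, 42.5 kHz]: 22 kHz, 36 kHz.

22 kHz, 36 kHz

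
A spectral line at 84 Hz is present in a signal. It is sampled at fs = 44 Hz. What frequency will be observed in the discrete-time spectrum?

4 Hz

84 Hz mod fs = 40 Hz.
40 Hz > fs/2 = 22 Hz, folds to fs − 40 Hz = 4 Hz.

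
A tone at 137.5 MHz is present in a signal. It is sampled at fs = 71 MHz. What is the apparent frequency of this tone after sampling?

4.5 MHz

137.5 MHz mod fs = 66.5 MHz.
66.5 MHz > fs/2 = 35.5 MHz, folds to fs − 66.5 MHz = 4.5 MHz.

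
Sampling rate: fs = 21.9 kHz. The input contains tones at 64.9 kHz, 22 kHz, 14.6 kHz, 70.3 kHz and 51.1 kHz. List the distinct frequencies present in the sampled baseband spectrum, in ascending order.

0.1 kHz, 0.8 kHz, 4.6 kHz, 7.3 kHz

fs/2 = 10.95 kHz.
64.9 kHz mod fs = 21.1 kHz.
21.1 kHz > fs/2 = 10.95 kHz, folds to fs − 21.1 kHz = 0.8 kHz.
22 kHz mod fs = 0.1 kHz.
0.1 kHz ≤ fs/2 = 10.95 kHz, appears at 0.1 kHz.
14.6 kHz > fs/2 = 10.95 kHz, folds to fs − 14.6 kHz = 7.3 kHz.
70.3 kHz mod fs = 4.6 kHz.
4.6 kHz ≤ fs/2 = 10.95 kHz, appears at 4.6 kHz.
51.1 kHz mod fs = 7.3 kHz.
7.3 kHz ≤ fs/2 = 10.95 kHz, appears at 7.3 kHz.
Distinct values: {0.1 kHz, 0.8 kHz, 4.6 kHz, 7.3 kHz}.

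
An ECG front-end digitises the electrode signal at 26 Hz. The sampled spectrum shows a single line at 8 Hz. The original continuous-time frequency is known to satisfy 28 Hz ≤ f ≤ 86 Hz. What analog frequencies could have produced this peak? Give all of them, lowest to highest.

Frequencies that alias to 8 Hz are k·fs ± 8 Hz for integer k ≥ 0.
k=0: 8 Hz.
k=1: 18 Hz, 34 Hz.
k=2: 44 Hz, 60 Hz.
k=3: 70 Hz, 86 Hz.
k=4: 96 Hz, 112 Hz.
Within [28 Hz, 86 Hz]: 34 Hz, 44 Hz, 60 Hz, 70 Hz, 86 Hz.

34 Hz, 44 Hz, 60 Hz, 70 Hz, 86 Hz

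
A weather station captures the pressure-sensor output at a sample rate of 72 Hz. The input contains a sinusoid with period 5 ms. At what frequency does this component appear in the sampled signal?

T = 5 ms → f = 1/T = 200 Hz.
200 Hz mod fs = 56 Hz.
56 Hz > fs/2 = 36 Hz, folds to fs − 56 Hz = 16 Hz.

16 Hz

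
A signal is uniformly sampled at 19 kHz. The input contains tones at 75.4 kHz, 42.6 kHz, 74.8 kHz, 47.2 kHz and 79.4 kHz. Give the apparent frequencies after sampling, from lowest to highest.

fs/2 = 9.5 kHz.
75.4 kHz mod fs = 18.4 kHz.
18.4 kHz > fs/2 = 9.5 kHz, folds to fs − 18.4 kHz = 0.6 kHz.
42.6 kHz mod fs = 4.6 kHz.
4.6 kHz ≤ fs/2 = 9.5 kHz, appears at 4.6 kHz.
74.8 kHz mod fs = 17.8 kHz.
17.8 kHz > fs/2 = 9.5 kHz, folds to fs − 17.8 kHz = 1.2 kHz.
47.2 kHz mod fs = 9.2 kHz.
9.2 kHz ≤ fs/2 = 9.5 kHz, appears at 9.2 kHz.
79.4 kHz mod fs = 3.4 kHz.
3.4 kHz ≤ fs/2 = 9.5 kHz, appears at 3.4 kHz.
Distinct values: {0.6 kHz, 1.2 kHz, 3.4 kHz, 4.6 kHz, 9.2 kHz}.

0.6 kHz, 1.2 kHz, 3.4 kHz, 4.6 kHz, 9.2 kHz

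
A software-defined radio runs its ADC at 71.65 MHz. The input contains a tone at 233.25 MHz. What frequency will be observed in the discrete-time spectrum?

18.3 MHz

233.25 MHz mod fs = 18.3 MHz.
18.3 MHz ≤ fs/2 = 35.825 MHz, appears at 18.3 MHz.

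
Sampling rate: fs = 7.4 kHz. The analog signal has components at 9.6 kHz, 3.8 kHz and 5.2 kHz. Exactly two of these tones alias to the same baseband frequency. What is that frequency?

fs/2 = 3.7 kHz.
9.6 kHz mod fs = 2.2 kHz.
2.2 kHz ≤ fs/2 = 3.7 kHz, appears at 2.2 kHz.
3.8 kHz > fs/2 = 3.7 kHz, folds to fs − 3.8 kHz = 3.6 kHz.
5.2 kHz > fs/2 = 3.7 kHz, folds to fs − 5.2 kHz = 2.2 kHz.
5.2 kHz and 9.6 kHz both map to 2.2 kHz.

2.2 kHz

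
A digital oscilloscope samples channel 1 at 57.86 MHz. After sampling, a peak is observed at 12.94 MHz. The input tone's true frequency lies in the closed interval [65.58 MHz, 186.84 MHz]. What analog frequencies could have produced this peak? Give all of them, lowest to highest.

70.8 MHz, 102.78 MHz, 128.66 MHz, 160.64 MHz, 186.52 MHz

Frequencies that alias to 12.94 MHz are k·fs ± 12.94 MHz for integer k ≥ 0.
k=0: 12.94 MHz.
k=1: 44.92 MHz, 70.8 MHz.
k=2: 102.78 MHz, 128.66 MHz.
k=3: 160.64 MHz, 186.52 MHz.
k=4: 218.5 MHz, 244.38 MHz.
Within [65.58 MHz, 186.84 MHz]: 70.8 MHz, 102.78 MHz, 128.66 MHz, 160.64 MHz, 186.52 MHz.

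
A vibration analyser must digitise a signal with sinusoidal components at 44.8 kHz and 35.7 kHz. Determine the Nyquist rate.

89.6 kHz

Highest-frequency component: 44.8 kHz.
Nyquist rate = 2 × 44.8 kHz = 89.6 kHz.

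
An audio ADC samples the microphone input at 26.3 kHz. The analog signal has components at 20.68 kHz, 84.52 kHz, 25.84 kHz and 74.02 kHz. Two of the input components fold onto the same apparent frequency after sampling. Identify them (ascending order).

20.68 kHz, 84.52 kHz

fs/2 = 13.15 kHz.
20.68 kHz > fs/2 = 13.15 kHz, folds to fs − 20.68 kHz = 5.62 kHz.
84.52 kHz mod fs = 5.62 kHz.
5.62 kHz ≤ fs/2 = 13.15 kHz, appears at 5.62 kHz.
25.84 kHz > fs/2 = 13.15 kHz, folds to fs − 25.84 kHz = 0.46 kHz.
74.02 kHz mod fs = 21.42 kHz.
21.42 kHz > fs/2 = 13.15 kHz, folds to fs − 21.42 kHz = 4.88 kHz.
20.68 kHz and 84.52 kHz both map to 5.62 kHz.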